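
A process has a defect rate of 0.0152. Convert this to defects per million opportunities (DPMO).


DPMO = defect_rate * 1000000 = 0.0152 * 1000000

15200


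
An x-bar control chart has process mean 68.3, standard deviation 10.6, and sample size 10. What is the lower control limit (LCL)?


LCL = 68.3 - 3 * 10.6 / sqrt(10)

58.24


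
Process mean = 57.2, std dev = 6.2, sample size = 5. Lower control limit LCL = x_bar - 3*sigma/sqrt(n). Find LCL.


LCL = 57.2 - 3 * 6.2 / sqrt(5)

48.88


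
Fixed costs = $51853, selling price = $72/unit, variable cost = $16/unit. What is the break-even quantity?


Formula: BEQ = Fixed Costs / (Price - Variable Cost)
Contribution margin = $72 - $16 = $56/unit
BEQ = ceil($51853 / $56/unit) = ceil(925.95) = 926 units

926 units


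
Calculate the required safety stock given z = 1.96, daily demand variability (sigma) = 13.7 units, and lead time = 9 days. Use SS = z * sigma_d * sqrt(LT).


Formula: SS = z * sigma_d * sqrt(LT)
sqrt(LT) = sqrt(9) = 3.0
SS = 1.96 * 13.7 * 3.0
SS = 80.6 units

80.6 units


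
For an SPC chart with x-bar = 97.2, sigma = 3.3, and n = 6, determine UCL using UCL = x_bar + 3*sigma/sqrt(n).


UCL = 97.2 + 3 * 3.3 / sqrt(6)

101.24


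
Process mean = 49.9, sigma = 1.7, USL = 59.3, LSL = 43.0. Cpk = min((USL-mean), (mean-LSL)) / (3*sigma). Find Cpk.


Cpu = (59.3 - 49.9) / (3 * 1.7) = 1.84
Cpl = (49.9 - 43.0) / (3 * 1.7) = 1.35
Cpk = min(1.84, 1.35) = 1.35

1.35


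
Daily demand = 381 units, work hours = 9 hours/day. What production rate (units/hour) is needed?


Formula: Production Rate = Daily Demand / Available Hours
Rate = 381 units/day / 9 hours/day
Rate = 42.3 units/hour

42.3 units/hour


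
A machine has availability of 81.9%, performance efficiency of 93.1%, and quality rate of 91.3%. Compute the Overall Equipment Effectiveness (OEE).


Formula: OEE = Availability * Performance * Quality / 10000
A * P = 81.9% * 93.1% / 100 = 76.25%
OEE = 76.25% * 91.3% / 100 = 69.6%

69.6%


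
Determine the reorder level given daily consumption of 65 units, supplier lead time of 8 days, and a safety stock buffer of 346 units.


Formula: ROP = (Daily Demand * Lead Time) + Safety Stock
Demand during lead time = 65 * 8 = 520 units
ROP = 520 + 346 = 866 units

866 units


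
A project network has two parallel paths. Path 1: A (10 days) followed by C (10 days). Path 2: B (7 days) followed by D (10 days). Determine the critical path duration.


Path 1 = 10 + 10 = 20 days
Path 2 = 7 + 10 = 17 days
Duration = max(20, 17) = 20 days

20 days


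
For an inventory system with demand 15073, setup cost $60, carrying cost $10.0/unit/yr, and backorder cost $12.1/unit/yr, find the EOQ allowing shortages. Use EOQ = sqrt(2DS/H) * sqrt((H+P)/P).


Formula: EOQ* = sqrt(2DS/H) * sqrt((H+P)/P)
Base EOQ = sqrt(2*15073*60/10.0) = 425.3 units
Correction = sqrt((10.0+12.1)/12.1) = 1.35146
EOQ* = 425.3 * 1.35146 = 574.8 units

574.8 units


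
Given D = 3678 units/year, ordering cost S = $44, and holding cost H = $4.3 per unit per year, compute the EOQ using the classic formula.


Formula: EOQ = sqrt(2 * D * S / H)
Numerator: 2 * 3678 * 44 = 323664
2DS/H = 323664 / 4.3 = 75270.7
EOQ = sqrt(75270.7) = 274.4 units

274.4 units


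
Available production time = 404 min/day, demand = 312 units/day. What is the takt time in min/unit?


Formula: Takt Time = Available Production Time / Customer Demand
Takt = 404 min/day / 312 units/day
Takt = 1.29 min/unit

1.29 min/unit


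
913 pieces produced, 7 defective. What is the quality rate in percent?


Formula: Quality Rate = Good Pieces / Total Pieces * 100
Good pieces = 913 - 7 = 906
QR = 906 / 913 * 100 = 99.2%

99.2%


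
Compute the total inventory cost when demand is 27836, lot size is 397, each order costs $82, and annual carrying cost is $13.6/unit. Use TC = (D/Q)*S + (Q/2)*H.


TC = 27836/397 * 82 + 397/2 * 13.6

$8449.10


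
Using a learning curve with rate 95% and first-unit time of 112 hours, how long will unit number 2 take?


Formula: T_n = T_1 * (learning_rate)^(log2(n)) where learning_rate = rate/100
Doublings = log2(2) = 1
T_n = 112 * 0.95^1
T_n = 112 * 0.95 = 106.4 hours

106.4 hours


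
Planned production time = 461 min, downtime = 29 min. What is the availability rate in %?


Formula: Availability = (Planned Time - Downtime) / Planned Time * 100
Uptime = 461 - 29 = 432 min
Availability = 432 / 461 * 100 = 93.7%

93.7%


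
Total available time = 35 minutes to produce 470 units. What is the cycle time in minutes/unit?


Formula: CT = Available Time / Number of Units
CT = 35 min / 470 units
CT = 0.07 min/unit

0.07 min/unit


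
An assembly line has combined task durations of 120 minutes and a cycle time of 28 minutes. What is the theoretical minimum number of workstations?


Formula: N_min = ceil(Sum of Task Times / Cycle Time)
N_min = ceil(120 min / 28 min) = ceil(4.2857)
N_min = 5 stations

5


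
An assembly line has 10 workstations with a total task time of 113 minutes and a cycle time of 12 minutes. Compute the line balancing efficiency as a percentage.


Formula: Efficiency = Sum of Task Times / (N_stations * CT) * 100
Total station capacity = 10 stations * 12 min = 120 min
Efficiency = 113 / 120 * 100 = 94.2%

94.2%


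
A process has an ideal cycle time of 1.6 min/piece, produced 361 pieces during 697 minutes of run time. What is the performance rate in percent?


Formula: Performance = (Ideal CT * Total Count) / Run Time * 100
Ideal output time = 1.6 * 361 = 577.6 min
Performance = 577.6 / 697 * 100 = 82.9%

82.9%


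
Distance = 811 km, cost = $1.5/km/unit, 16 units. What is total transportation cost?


TC = dist * cost * units = 811 * 1.5 * 16 = $19464.00

$19464.00


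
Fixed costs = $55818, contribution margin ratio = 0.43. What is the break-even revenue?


Formula: BER = Fixed Costs / Contribution Margin Ratio
BER = $55818 / 0.43
BER = $129809.30 (to the nearest cent)

$129809.30


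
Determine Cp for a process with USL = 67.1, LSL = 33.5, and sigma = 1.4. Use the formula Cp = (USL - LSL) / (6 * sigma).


Cp = (67.1 - 33.5) / (6 * 1.4)

4.0


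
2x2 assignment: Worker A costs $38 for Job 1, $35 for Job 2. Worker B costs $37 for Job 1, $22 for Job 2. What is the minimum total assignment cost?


Option 1: A->1 + B->2 = $38 + $22 = $60
Option 2: A->2 + B->1 = $35 + $37 = $72
Min cost = min($60, $72) = $60

$60


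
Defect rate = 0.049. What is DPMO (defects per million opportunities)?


DPMO = defect_rate * 1000000 = 0.049 * 1000000

49000


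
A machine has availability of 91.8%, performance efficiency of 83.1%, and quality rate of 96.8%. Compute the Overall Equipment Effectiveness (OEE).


Formula: OEE = Availability * Performance * Quality / 10000
A * P = 91.8% * 83.1% / 100 = 76.29%
OEE = 76.29% * 96.8% / 100 = 73.8%

73.8%


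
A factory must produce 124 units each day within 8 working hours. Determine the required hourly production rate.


Formula: Production Rate = Daily Demand / Available Hours
Rate = 124 units/day / 8 hours/day
Rate = 15.5 units/hour

15.5 units/hour


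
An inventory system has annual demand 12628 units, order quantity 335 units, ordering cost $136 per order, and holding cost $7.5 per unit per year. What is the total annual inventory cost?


TC = 12628/335 * 136 + 335/2 * 7.5

$6382.84


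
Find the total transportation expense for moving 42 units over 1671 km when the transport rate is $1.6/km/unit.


TC = dist * cost * units = 1671 * 1.6 * 42 = $112291.20

$112291.20


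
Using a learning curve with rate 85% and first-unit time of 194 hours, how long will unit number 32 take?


Formula: T_n = T_1 * (learning_rate)^(log2(n)) where learning_rate = rate/100
Doublings = log2(32) = 5
T_n = 194 * 0.85^5
T_n = 194 * 0.4437 = 86.1 hours

86.1 hours


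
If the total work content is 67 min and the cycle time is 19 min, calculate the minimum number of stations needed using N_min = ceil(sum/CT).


Formula: N_min = ceil(Sum of Task Times / Cycle Time)
N_min = ceil(67 min / 19 min) = ceil(3.5263)
N_min = 4 stations

4


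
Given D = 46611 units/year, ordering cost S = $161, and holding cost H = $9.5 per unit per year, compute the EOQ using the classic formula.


Formula: EOQ = sqrt(2 * D * S / H)
Numerator: 2 * 46611 * 161 = 15008742
2DS/H = 15008742 / 9.5 = 1579867.6
EOQ = sqrt(1579867.6) = 1256.9 units

1256.9 units


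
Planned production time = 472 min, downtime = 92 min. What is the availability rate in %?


Formula: Availability = (Planned Time - Downtime) / Planned Time * 100
Uptime = 472 - 92 = 380 min
Availability = 380 / 472 * 100 = 80.5%

80.5%


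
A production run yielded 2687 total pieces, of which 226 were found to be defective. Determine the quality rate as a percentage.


Formula: Quality Rate = Good Pieces / Total Pieces * 100
Good pieces = 2687 - 226 = 2461
QR = 2461 / 2687 * 100 = 91.6%

91.6%


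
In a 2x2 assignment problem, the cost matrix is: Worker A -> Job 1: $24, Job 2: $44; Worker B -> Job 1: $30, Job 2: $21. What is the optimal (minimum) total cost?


Option 1: A->1 + B->2 = $24 + $21 = $45
Option 2: A->2 + B->1 = $44 + $30 = $74
Min cost = min($45, $74) = $45

$45


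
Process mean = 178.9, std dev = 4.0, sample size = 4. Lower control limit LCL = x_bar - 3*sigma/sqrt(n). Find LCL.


LCL = 178.9 - 3 * 4.0 / sqrt(4)

172.9


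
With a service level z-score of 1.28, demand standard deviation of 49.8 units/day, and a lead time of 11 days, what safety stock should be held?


Formula: SS = z * sigma_d * sqrt(LT)
sqrt(LT) = sqrt(11) = 3.3166
SS = 1.28 * 49.8 * 3.3166
SS = 211.4 units

211.4 units


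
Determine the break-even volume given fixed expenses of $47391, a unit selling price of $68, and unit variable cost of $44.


Formula: BEQ = Fixed Costs / (Price - Variable Cost)
Contribution margin = $68 - $44 = $24/unit
BEQ = ceil($47391 / $24/unit) = ceil(1974.62) = 1975 units

1975 units


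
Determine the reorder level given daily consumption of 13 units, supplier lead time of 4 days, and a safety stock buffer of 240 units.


Formula: ROP = (Daily Demand * Lead Time) + Safety Stock
Demand during lead time = 13 * 4 = 52 units
ROP = 52 + 240 = 292 units

292 units


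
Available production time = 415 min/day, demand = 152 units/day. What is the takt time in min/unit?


Formula: Takt Time = Available Production Time / Customer Demand
Takt = 415 min/day / 152 units/day
Takt = 2.73 min/unit

2.73 min/unit


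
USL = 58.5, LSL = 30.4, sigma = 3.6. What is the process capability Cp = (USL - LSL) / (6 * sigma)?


Cp = (58.5 - 30.4) / (6 * 3.6)

1.3


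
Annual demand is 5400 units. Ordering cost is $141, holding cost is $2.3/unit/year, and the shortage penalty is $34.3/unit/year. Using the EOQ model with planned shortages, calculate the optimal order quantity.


Formula: EOQ* = sqrt(2DS/H) * sqrt((H+P)/P)
Base EOQ = sqrt(2*5400*141/2.3) = 813.69 units
Correction = sqrt((2.3+34.3)/34.3) = 1.03298
EOQ* = 813.69 * 1.03298 = 840.5 units

840.5 units


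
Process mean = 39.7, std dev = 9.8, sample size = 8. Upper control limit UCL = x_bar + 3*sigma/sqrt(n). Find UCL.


UCL = 39.7 + 3 * 9.8 / sqrt(8)

50.09


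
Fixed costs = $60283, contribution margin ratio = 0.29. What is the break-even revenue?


Formula: BER = Fixed Costs / Contribution Margin Ratio
BER = $60283 / 0.29
BER = $207872.41 (to the nearest cent)

$207872.41


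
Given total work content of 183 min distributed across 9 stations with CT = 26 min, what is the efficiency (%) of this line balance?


Formula: Efficiency = Sum of Task Times / (N_stations * CT) * 100
Total station capacity = 9 stations * 26 min = 234 min
Efficiency = 183 / 234 * 100 = 78.2%

78.2%


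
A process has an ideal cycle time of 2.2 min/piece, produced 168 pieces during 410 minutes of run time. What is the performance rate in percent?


Formula: Performance = (Ideal CT * Total Count) / Run Time * 100
Ideal output time = 2.2 * 168 = 369.6 min
Performance = 369.6 / 410 * 100 = 90.1%

90.1%


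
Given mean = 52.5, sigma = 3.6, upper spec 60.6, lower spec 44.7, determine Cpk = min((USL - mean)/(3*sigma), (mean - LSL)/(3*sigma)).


Cpu = (60.6 - 52.5) / (3 * 3.6) = 0.75
Cpl = (52.5 - 44.7) / (3 * 3.6) = 0.72
Cpk = min(0.75, 0.72) = 0.72

0.72


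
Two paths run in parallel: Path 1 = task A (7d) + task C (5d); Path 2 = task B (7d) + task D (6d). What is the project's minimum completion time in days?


Path 1 = 7 + 5 = 12 days
Path 2 = 7 + 6 = 13 days
Duration = max(12, 13) = 13 days

13 days


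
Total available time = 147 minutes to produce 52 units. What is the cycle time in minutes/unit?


Formula: CT = Available Time / Number of Units
CT = 147 min / 52 units
CT = 2.83 min/unit

2.83 min/unit


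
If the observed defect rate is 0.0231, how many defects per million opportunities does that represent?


DPMO = defect_rate * 1000000 = 0.0231 * 1000000

23100


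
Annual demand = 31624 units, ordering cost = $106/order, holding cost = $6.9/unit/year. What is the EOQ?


Formula: EOQ = sqrt(2 * D * S / H)
Numerator: 2 * 31624 * 106 = 6704288
2DS/H = 6704288 / 6.9 = 971635.9
EOQ = sqrt(971635.9) = 985.7 units

985.7 units


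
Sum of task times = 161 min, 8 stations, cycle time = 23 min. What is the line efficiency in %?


Formula: Efficiency = Sum of Task Times / (N_stations * CT) * 100
Total station capacity = 8 stations * 23 min = 184 min
Efficiency = 161 / 184 * 100 = 87.5%

87.5%


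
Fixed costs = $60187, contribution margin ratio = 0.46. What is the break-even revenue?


Formula: BER = Fixed Costs / Contribution Margin Ratio
BER = $60187 / 0.46
BER = $130841.30 (to the nearest cent)

$130841.30


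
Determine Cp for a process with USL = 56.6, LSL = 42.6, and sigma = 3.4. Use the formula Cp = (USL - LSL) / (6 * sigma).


Cp = (56.6 - 42.6) / (6 * 3.4)

0.69


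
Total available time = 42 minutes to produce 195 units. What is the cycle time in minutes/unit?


Formula: CT = Available Time / Number of Units
CT = 42 min / 195 units
CT = 0.22 min/unit

0.22 min/unit


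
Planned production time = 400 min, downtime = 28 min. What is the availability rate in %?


Formula: Availability = (Planned Time - Downtime) / Planned Time * 100
Uptime = 400 - 28 = 372 min
Availability = 372 / 400 * 100 = 93.0%

93.0%


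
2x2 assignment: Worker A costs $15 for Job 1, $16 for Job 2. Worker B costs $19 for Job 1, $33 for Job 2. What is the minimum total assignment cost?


Option 1: A->1 + B->2 = $15 + $33 = $48
Option 2: A->2 + B->1 = $16 + $19 = $35
Min cost = min($48, $35) = $35

$35


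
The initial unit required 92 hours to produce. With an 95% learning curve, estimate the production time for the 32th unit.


Formula: T_n = T_1 * (learning_rate)^(log2(n)) where learning_rate = rate/100
Doublings = log2(32) = 5
T_n = 92 * 0.95^5
T_n = 92 * 0.7738 = 71.2 hours

71.2 hours


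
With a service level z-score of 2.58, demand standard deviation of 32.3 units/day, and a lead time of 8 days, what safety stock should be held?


Formula: SS = z * sigma_d * sqrt(LT)
sqrt(LT) = sqrt(8) = 2.8284
SS = 2.58 * 32.3 * 2.8284
SS = 235.7 units

235.7 units


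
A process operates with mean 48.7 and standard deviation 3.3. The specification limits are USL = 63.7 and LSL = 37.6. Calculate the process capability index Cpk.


Cpu = (63.7 - 48.7) / (3 * 3.3) = 1.52
Cpl = (48.7 - 37.6) / (3 * 3.3) = 1.12
Cpk = min(1.52, 1.12) = 1.12

1.12


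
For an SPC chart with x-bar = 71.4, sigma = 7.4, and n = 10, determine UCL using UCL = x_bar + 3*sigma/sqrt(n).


UCL = 71.4 + 3 * 7.4 / sqrt(10)

78.42


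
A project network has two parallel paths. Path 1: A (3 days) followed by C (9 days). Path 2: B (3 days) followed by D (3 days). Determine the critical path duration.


Path 1 = 3 + 9 = 12 days
Path 2 = 3 + 3 = 6 days
Duration = max(12, 6) = 12 days

12 days


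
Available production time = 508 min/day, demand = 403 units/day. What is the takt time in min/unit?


Formula: Takt Time = Available Production Time / Customer Demand
Takt = 508 min/day / 403 units/day
Takt = 1.26 min/unit

1.26 min/unit


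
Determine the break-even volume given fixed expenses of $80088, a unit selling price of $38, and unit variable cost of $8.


Formula: BEQ = Fixed Costs / (Price - Variable Cost)
Contribution margin = $38 - $8 = $30/unit
BEQ = ceil($80088 / $30/unit) = ceil(2669.6) = 2670 units

2670 units


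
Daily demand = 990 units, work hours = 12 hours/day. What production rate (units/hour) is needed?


Formula: Production Rate = Daily Demand / Available Hours
Rate = 990 units/day / 12 hours/day
Rate = 82.5 units/hour

82.5 units/hour


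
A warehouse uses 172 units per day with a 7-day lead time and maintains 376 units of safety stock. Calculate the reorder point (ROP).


Formula: ROP = (Daily Demand * Lead Time) + Safety Stock
Demand during lead time = 172 * 7 = 1204 units
ROP = 1204 + 376 = 1580 units

1580 units


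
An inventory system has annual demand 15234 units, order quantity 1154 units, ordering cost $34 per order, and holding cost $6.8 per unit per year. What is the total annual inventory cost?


TC = 15234/1154 * 34 + 1154/2 * 6.8

$4372.44


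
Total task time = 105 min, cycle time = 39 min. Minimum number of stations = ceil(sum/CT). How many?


Formula: N_min = ceil(Sum of Task Times / Cycle Time)
N_min = ceil(105 min / 39 min) = ceil(2.6923)
N_min = 3 stations

3


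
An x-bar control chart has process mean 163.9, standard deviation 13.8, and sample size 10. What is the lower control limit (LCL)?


LCL = 163.9 - 3 * 13.8 / sqrt(10)

150.81


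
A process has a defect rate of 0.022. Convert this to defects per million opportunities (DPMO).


DPMO = defect_rate * 1000000 = 0.022 * 1000000

22000


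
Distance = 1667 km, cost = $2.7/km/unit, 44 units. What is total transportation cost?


TC = dist * cost * units = 1667 * 2.7 * 44 = $198039.60

$198039.60


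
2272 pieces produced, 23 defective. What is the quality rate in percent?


Formula: Quality Rate = Good Pieces / Total Pieces * 100
Good pieces = 2272 - 23 = 2249
QR = 2249 / 2272 * 100 = 99.0%

99.0%


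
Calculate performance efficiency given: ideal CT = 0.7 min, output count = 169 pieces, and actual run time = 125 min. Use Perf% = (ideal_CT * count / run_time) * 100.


Formula: Performance = (Ideal CT * Total Count) / Run Time * 100
Ideal output time = 0.7 * 169 = 118.3 min
Performance = 118.3 / 125 * 100 = 94.6%

94.6%


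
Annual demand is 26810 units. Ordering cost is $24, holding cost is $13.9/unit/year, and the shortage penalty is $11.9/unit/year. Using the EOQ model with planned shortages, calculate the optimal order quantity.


Formula: EOQ* = sqrt(2DS/H) * sqrt((H+P)/P)
Base EOQ = sqrt(2*26810*24/13.9) = 304.27 units
Correction = sqrt((13.9+11.9)/11.9) = 1.47244
EOQ* = 304.27 * 1.47244 = 448.0 units

448.0 units


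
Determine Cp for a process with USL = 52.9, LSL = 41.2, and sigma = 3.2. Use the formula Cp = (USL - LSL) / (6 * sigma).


Cp = (52.9 - 41.2) / (6 * 3.2)

0.61


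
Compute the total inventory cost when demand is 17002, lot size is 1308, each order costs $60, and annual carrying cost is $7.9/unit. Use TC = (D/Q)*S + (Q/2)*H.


TC = 17002/1308 * 60 + 1308/2 * 7.9

$5946.51


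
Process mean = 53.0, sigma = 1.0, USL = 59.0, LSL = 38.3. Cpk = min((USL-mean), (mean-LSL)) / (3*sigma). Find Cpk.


Cpu = (59.0 - 53.0) / (3 * 1.0) = 2.0
Cpl = (53.0 - 38.3) / (3 * 1.0) = 4.9
Cpk = min(2.0, 4.9) = 2.0

2.0


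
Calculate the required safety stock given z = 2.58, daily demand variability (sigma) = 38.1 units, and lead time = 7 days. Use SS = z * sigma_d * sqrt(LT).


Formula: SS = z * sigma_d * sqrt(LT)
sqrt(LT) = sqrt(7) = 2.6458
SS = 2.58 * 38.1 * 2.6458
SS = 260.1 units

260.1 units


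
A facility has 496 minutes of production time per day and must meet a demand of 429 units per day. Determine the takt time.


Formula: Takt Time = Available Production Time / Customer Demand
Takt = 496 min/day / 429 units/day
Takt = 1.16 min/unit

1.16 min/unit


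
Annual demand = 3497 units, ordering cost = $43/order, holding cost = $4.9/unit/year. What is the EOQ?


Formula: EOQ = sqrt(2 * D * S / H)
Numerator: 2 * 3497 * 43 = 300742
2DS/H = 300742 / 4.9 = 61375.9
EOQ = sqrt(61375.9) = 247.7 units

247.7 units


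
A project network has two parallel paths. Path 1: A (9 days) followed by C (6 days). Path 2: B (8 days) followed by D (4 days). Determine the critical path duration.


Path 1 = 9 + 6 = 15 days
Path 2 = 8 + 4 = 12 days
Duration = max(15, 12) = 15 days

15 days


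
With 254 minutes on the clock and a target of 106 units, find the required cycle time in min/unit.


Formula: CT = Available Time / Number of Units
CT = 254 min / 106 units
CT = 2.4 min/unit

2.4 min/unit


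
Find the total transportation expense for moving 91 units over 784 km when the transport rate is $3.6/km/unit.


TC = dist * cost * units = 784 * 3.6 * 91 = $256838.40

$256838.40


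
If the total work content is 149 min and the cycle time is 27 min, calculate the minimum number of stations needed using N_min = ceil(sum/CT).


Formula: N_min = ceil(Sum of Task Times / Cycle Time)
N_min = ceil(149 min / 27 min) = ceil(5.5185)
N_min = 6 stations

6


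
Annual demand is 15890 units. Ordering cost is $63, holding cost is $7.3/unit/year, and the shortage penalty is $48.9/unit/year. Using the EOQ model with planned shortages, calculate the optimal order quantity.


Formula: EOQ* = sqrt(2DS/H) * sqrt((H+P)/P)
Base EOQ = sqrt(2*15890*63/7.3) = 523.7 units
Correction = sqrt((7.3+48.9)/48.9) = 1.07205
EOQ* = 523.7 * 1.07205 = 561.4 units

561.4 units


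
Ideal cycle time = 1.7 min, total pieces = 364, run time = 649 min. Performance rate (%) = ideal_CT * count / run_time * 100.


Formula: Performance = (Ideal CT * Total Count) / Run Time * 100
Ideal output time = 1.7 * 364 = 618.8 min
Performance = 618.8 / 649 * 100 = 95.3%

95.3%


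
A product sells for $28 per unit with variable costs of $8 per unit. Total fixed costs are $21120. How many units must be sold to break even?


Formula: BEQ = Fixed Costs / (Price - Variable Cost)
Contribution margin = $28 - $8 = $20/unit
BEQ = ceil($21120 / $20/unit) = ceil(1056.0) = 1056 units

1056 units


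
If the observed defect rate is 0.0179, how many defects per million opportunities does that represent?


DPMO = defect_rate * 1000000 = 0.0179 * 1000000

17900


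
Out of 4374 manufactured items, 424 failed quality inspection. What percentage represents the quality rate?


Formula: Quality Rate = Good Pieces / Total Pieces * 100
Good pieces = 4374 - 424 = 3950
QR = 3950 / 4374 * 100 = 90.3%

90.3%


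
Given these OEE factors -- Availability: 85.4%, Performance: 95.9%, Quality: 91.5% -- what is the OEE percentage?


Formula: OEE = Availability * Performance * Quality / 10000
A * P = 85.4% * 95.9% / 100 = 81.9%
OEE = 81.9% * 91.5% / 100 = 74.9%

74.9%


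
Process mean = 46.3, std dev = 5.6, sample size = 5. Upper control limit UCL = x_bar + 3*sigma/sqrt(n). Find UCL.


UCL = 46.3 + 3 * 5.6 / sqrt(5)

53.81


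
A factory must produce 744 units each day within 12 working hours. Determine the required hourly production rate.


Formula: Production Rate = Daily Demand / Available Hours
Rate = 744 units/day / 12 hours/day
Rate = 62.0 units/hour

62.0 units/hour


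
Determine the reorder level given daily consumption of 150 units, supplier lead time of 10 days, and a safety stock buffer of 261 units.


Formula: ROP = (Daily Demand * Lead Time) + Safety Stock
Demand during lead time = 150 * 10 = 1500 units
ROP = 1500 + 261 = 1761 units

1761 units


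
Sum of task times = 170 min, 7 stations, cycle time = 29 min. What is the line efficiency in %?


Formula: Efficiency = Sum of Task Times / (N_stations * CT) * 100
Total station capacity = 7 stations * 29 min = 203 min
Efficiency = 170 / 203 * 100 = 83.7%

83.7%


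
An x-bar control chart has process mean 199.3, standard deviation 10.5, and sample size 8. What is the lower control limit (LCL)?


LCL = 199.3 - 3 * 10.5 / sqrt(8)

188.16


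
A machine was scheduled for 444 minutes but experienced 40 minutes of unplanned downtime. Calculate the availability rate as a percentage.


Formula: Availability = (Planned Time - Downtime) / Planned Time * 100
Uptime = 444 - 40 = 404 min
Availability = 404 / 444 * 100 = 91.0%

91.0%


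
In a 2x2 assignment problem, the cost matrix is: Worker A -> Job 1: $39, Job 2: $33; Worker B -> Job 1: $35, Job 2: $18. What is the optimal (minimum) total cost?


Option 1: A->1 + B->2 = $39 + $18 = $57
Option 2: A->2 + B->1 = $33 + $35 = $68
Min cost = min($57, $68) = $57

$57


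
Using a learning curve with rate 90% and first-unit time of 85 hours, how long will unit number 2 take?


Formula: T_n = T_1 * (learning_rate)^(log2(n)) where learning_rate = rate/100
Doublings = log2(2) = 1
T_n = 85 * 0.9^1
T_n = 85 * 0.9 = 76.5 hours

76.5 hours


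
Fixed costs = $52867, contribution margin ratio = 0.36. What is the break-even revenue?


Formula: BER = Fixed Costs / Contribution Margin Ratio
BER = $52867 / 0.36
BER = $146852.78 (to the nearest cent)

$146852.78


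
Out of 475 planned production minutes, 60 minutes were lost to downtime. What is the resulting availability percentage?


Formula: Availability = (Planned Time - Downtime) / Planned Time * 100
Uptime = 475 - 60 = 415 min
Availability = 415 / 475 * 100 = 87.4%

87.4%


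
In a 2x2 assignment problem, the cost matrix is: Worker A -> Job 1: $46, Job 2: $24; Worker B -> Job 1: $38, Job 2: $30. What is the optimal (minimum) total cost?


Option 1: A->1 + B->2 = $46 + $30 = $76
Option 2: A->2 + B->1 = $24 + $38 = $62
Min cost = min($76, $62) = $62

$62


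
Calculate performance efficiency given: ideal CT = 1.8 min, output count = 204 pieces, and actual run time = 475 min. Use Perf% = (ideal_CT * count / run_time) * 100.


Formula: Performance = (Ideal CT * Total Count) / Run Time * 100
Ideal output time = 1.8 * 204 = 367.2 min
Performance = 367.2 / 475 * 100 = 77.3%

77.3%


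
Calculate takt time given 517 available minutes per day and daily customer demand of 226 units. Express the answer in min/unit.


Formula: Takt Time = Available Production Time / Customer Demand
Takt = 517 min/day / 226 units/day
Takt = 2.29 min/unit

2.29 min/unit


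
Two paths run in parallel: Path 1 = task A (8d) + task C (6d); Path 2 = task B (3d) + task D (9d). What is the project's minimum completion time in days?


Path 1 = 8 + 6 = 14 days
Path 2 = 3 + 9 = 12 days
Duration = max(14, 12) = 14 days

14 days


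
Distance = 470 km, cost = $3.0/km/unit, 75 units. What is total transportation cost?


TC = dist * cost * units = 470 * 3.0 * 75 = $105750.00

$105750.00


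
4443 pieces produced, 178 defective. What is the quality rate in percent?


Formula: Quality Rate = Good Pieces / Total Pieces * 100
Good pieces = 4443 - 178 = 4265
QR = 4265 / 4443 * 100 = 96.0%

96.0%


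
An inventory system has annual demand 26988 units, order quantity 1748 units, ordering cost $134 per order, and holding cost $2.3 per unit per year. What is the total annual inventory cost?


TC = 26988/1748 * 134 + 1748/2 * 2.3

$4079.07


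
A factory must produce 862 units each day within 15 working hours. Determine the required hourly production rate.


Formula: Production Rate = Daily Demand / Available Hours
Rate = 862 units/day / 15 hours/day
Rate = 57.5 units/hour

57.5 units/hour


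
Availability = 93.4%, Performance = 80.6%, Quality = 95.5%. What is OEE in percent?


Formula: OEE = Availability * Performance * Quality / 10000
A * P = 93.4% * 80.6% / 100 = 75.28%
OEE = 75.28% * 95.5% / 100 = 71.9%

71.9%


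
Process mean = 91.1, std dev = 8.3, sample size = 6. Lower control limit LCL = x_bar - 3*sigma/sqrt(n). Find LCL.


LCL = 91.1 - 3 * 8.3 / sqrt(6)

80.93


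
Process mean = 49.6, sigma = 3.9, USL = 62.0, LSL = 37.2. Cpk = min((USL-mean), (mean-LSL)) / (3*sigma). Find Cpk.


Cpu = (62.0 - 49.6) / (3 * 3.9) = 1.06
Cpl = (49.6 - 37.2) / (3 * 3.9) = 1.06
Cpk = min(1.06, 1.06) = 1.06

1.06


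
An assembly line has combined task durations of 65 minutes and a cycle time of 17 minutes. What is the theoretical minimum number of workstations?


Formula: N_min = ceil(Sum of Task Times / Cycle Time)
N_min = ceil(65 min / 17 min) = ceil(3.8235)
N_min = 4 stations

4


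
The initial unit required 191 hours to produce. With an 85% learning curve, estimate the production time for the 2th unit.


Formula: T_n = T_1 * (learning_rate)^(log2(n)) where learning_rate = rate/100
Doublings = log2(2) = 1
T_n = 191 * 0.85^1
T_n = 191 * 0.85 = 162.4 hours

162.4 hours


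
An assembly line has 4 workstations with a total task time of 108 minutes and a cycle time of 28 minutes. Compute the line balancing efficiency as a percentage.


Formula: Efficiency = Sum of Task Times / (N_stations * CT) * 100
Total station capacity = 4 stations * 28 min = 112 min
Efficiency = 108 / 112 * 100 = 96.4%

96.4%


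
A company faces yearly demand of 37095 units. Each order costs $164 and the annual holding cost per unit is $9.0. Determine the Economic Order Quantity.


Formula: EOQ = sqrt(2 * D * S / H)
Numerator: 2 * 37095 * 164 = 12167160
2DS/H = 12167160 / 9.0 = 1351906.7
EOQ = sqrt(1351906.7) = 1162.7 units

1162.7 units


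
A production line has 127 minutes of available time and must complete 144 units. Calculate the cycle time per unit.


Formula: CT = Available Time / Number of Units
CT = 127 min / 144 units
CT = 0.88 min/unit

0.88 min/unit


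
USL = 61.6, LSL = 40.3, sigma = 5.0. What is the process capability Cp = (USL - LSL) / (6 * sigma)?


Cp = (61.6 - 40.3) / (6 * 5.0)

0.71


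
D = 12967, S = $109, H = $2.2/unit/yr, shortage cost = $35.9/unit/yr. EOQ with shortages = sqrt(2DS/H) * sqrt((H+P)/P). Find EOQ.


Formula: EOQ* = sqrt(2DS/H) * sqrt((H+P)/P)
Base EOQ = sqrt(2*12967*109/2.2) = 1133.54 units
Correction = sqrt((2.2+35.9)/35.9) = 1.03019
EOQ* = 1133.54 * 1.03019 = 1167.8 units

1167.8 units


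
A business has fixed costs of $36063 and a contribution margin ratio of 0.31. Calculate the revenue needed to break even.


Formula: BER = Fixed Costs / Contribution Margin Ratio
BER = $36063 / 0.31
BER = $116332.26 (to the nearest cent)

$116332.26


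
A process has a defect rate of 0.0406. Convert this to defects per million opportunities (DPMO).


DPMO = defect_rate * 1000000 = 0.0406 * 1000000

40600


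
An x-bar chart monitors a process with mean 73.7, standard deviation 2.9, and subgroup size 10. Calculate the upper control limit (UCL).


UCL = 73.7 + 3 * 2.9 / sqrt(10)

76.45


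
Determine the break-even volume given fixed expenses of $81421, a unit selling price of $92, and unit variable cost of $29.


Formula: BEQ = Fixed Costs / (Price - Variable Cost)
Contribution margin = $92 - $29 = $63/unit
BEQ = ceil($81421 / $63/unit) = ceil(1292.4) = 1293 units

1293 units


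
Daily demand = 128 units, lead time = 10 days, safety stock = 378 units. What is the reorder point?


Formula: ROP = (Daily Demand * Lead Time) + Safety Stock
Demand during lead time = 128 * 10 = 1280 units
ROP = 1280 + 378 = 1658 units

1658 units


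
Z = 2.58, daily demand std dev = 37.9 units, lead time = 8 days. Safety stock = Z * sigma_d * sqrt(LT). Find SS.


Formula: SS = z * sigma_d * sqrt(LT)
sqrt(LT) = sqrt(8) = 2.8284
SS = 2.58 * 37.9 * 2.8284
SS = 276.6 units

276.6 units


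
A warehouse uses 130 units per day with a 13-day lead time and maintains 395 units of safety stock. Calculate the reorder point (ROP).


Formula: ROP = (Daily Demand * Lead Time) + Safety Stock
Demand during lead time = 130 * 13 = 1690 units
ROP = 1690 + 395 = 2085 units

2085 units


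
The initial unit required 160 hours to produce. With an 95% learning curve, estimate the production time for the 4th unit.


Formula: T_n = T_1 * (learning_rate)^(log2(n)) where learning_rate = rate/100
Doublings = log2(4) = 2
T_n = 160 * 0.95^2
T_n = 160 * 0.9025 = 144.4 hours

144.4 hours


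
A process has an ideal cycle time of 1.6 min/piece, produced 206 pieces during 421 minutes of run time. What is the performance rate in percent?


Formula: Performance = (Ideal CT * Total Count) / Run Time * 100
Ideal output time = 1.6 * 206 = 329.6 min
Performance = 329.6 / 421 * 100 = 78.3%

78.3%


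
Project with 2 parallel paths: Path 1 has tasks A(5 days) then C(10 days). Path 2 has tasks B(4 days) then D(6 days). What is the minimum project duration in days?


Path 1 = 5 + 10 = 15 days
Path 2 = 4 + 6 = 10 days
Duration = max(15, 10) = 15 days

15 days


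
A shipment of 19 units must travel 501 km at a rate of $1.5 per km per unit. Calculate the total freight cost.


TC = dist * cost * units = 501 * 1.5 * 19 = $14278.50

$14278.50


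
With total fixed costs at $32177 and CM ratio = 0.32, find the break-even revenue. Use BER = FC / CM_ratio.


Formula: BER = Fixed Costs / Contribution Margin Ratio
BER = $32177 / 0.32
BER = $100553.13 (to the nearest cent)

$100553.13


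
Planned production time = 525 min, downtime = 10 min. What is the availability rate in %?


Formula: Availability = (Planned Time - Downtime) / Planned Time * 100
Uptime = 525 - 10 = 515 min
Availability = 515 / 525 * 100 = 98.1%

98.1%


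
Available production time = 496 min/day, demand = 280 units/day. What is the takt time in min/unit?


Formula: Takt Time = Available Production Time / Customer Demand
Takt = 496 min/day / 280 units/day
Takt = 1.77 min/unit

1.77 min/unit


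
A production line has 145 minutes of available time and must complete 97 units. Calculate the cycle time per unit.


Formula: CT = Available Time / Number of Units
CT = 145 min / 97 units
CT = 1.49 min/unit

1.49 min/unit


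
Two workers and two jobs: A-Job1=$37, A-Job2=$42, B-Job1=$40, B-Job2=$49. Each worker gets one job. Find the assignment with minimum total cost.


Option 1: A->1 + B->2 = $37 + $49 = $86
Option 2: A->2 + B->1 = $42 + $40 = $82
Min cost = min($86, $82) = $82

$82


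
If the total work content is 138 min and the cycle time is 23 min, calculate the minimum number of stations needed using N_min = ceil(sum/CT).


Formula: N_min = ceil(Sum of Task Times / Cycle Time)
N_min = ceil(138 min / 23 min) = ceil(6.0)
N_min = 6 stations

6


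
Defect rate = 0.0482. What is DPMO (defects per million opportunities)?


DPMO = defect_rate * 1000000 = 0.0482 * 1000000

48200


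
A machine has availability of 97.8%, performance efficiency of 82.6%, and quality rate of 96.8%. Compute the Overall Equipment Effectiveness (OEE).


Formula: OEE = Availability * Performance * Quality / 10000
A * P = 97.8% * 82.6% / 100 = 80.78%
OEE = 80.78% * 96.8% / 100 = 78.2%

78.2%


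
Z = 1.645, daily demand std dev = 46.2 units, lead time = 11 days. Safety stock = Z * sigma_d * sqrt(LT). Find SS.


Formula: SS = z * sigma_d * sqrt(LT)
sqrt(LT) = sqrt(11) = 3.3166
SS = 1.645 * 46.2 * 3.3166
SS = 252.1 units

252.1 units


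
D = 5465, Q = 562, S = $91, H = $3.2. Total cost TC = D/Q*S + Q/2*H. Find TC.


TC = 5465/562 * 91 + 562/2 * 3.2

$1784.10


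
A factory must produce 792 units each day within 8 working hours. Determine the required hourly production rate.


Formula: Production Rate = Daily Demand / Available Hours
Rate = 792 units/day / 8 hours/day
Rate = 99.0 units/hour

99.0 units/hour


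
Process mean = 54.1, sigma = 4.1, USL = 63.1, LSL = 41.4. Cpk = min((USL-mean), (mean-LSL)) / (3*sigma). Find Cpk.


Cpu = (63.1 - 54.1) / (3 * 4.1) = 0.73
Cpl = (54.1 - 41.4) / (3 * 4.1) = 1.03
Cpk = min(0.73, 1.03) = 0.73

0.73


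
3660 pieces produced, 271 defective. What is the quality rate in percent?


Formula: Quality Rate = Good Pieces / Total Pieces * 100
Good pieces = 3660 - 271 = 3389
QR = 3389 / 3660 * 100 = 92.6%

92.6%


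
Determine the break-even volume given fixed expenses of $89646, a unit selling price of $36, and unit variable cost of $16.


Formula: BEQ = Fixed Costs / (Price - Variable Cost)
Contribution margin = $36 - $16 = $20/unit
BEQ = ceil($89646 / $20/unit) = ceil(4482.3) = 4483 units

4483 units


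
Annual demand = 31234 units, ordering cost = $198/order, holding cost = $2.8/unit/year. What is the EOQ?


Formula: EOQ = sqrt(2 * D * S / H)
Numerator: 2 * 31234 * 198 = 12368664
2DS/H = 12368664 / 2.8 = 4417380.0
EOQ = sqrt(4417380.0) = 2101.8 units

2101.8 units


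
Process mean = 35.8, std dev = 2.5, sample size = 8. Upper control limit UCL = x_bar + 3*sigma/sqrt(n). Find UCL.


UCL = 35.8 + 3 * 2.5 / sqrt(8)

38.45


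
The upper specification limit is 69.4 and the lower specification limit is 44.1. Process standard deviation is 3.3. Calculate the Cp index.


Cp = (69.4 - 44.1) / (6 * 3.3)

1.28


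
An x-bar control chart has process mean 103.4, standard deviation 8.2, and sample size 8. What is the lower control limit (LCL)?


LCL = 103.4 - 3 * 8.2 / sqrt(8)

94.7


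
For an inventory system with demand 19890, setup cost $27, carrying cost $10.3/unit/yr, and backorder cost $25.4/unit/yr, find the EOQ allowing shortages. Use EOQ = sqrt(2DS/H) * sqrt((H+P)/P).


Formula: EOQ* = sqrt(2DS/H) * sqrt((H+P)/P)
Base EOQ = sqrt(2*19890*27/10.3) = 322.92 units
Correction = sqrt((10.3+25.4)/25.4) = 1.18554
EOQ* = 322.92 * 1.18554 = 382.8 units

382.8 units


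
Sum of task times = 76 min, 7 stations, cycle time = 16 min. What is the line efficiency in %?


Formula: Efficiency = Sum of Task Times / (N_stations * CT) * 100
Total station capacity = 7 stations * 16 min = 112 min
Efficiency = 76 / 112 * 100 = 67.9%

67.9%


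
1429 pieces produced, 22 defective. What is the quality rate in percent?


Formula: Quality Rate = Good Pieces / Total Pieces * 100
Good pieces = 1429 - 22 = 1407
QR = 1407 / 1429 * 100 = 98.5%

98.5%


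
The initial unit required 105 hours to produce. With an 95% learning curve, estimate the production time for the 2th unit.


Formula: T_n = T_1 * (learning_rate)^(log2(n)) where learning_rate = rate/100
Doublings = log2(2) = 1
T_n = 105 * 0.95^1
T_n = 105 * 0.95 = 99.8 hours

99.8 hours


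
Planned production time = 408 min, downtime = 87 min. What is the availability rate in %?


Formula: Availability = (Planned Time - Downtime) / Planned Time * 100
Uptime = 408 - 87 = 321 min
Availability = 321 / 408 * 100 = 78.7%

78.7%


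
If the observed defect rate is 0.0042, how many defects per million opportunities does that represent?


DPMO = defect_rate * 1000000 = 0.0042 * 1000000

4200


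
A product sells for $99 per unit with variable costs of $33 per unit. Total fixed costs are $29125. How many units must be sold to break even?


Formula: BEQ = Fixed Costs / (Price - Variable Cost)
Contribution margin = $99 - $33 = $66/unit
BEQ = ceil($29125 / $66/unit) = ceil(441.29) = 442 units

442 units


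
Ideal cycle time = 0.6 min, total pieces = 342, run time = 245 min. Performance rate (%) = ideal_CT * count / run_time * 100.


Formula: Performance = (Ideal CT * Total Count) / Run Time * 100
Ideal output time = 0.6 * 342 = 205.2 min
Performance = 205.2 / 245 * 100 = 83.8%

83.8%


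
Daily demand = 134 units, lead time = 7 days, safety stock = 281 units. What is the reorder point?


Formula: ROP = (Daily Demand * Lead Time) + Safety Stock
Demand during lead time = 134 * 7 = 938 units
ROP = 938 + 281 = 1219 units

1219 units
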